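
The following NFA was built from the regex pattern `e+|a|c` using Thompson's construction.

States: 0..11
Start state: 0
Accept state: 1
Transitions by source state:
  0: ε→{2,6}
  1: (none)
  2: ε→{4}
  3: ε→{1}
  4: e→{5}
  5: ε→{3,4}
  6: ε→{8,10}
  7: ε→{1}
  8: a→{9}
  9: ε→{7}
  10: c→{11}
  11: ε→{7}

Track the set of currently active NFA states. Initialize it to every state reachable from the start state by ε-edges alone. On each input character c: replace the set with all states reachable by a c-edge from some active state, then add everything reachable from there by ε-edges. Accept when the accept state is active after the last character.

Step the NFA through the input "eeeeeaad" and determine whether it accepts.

Answer: REJECT

Trace:
initial (ε-close {0}): {0,2,4,6,8,10}
'e' @ 1: {1,3,4,5}  ✓accept
'e' @ 2: {1,3,4,5}  ✓accept
'e' @ 3: {1,3,4,5}  ✓accept
'e' @ 4: {1,3,4,5}  ✓accept
'e' @ 5: {1,3,4,5}  ✓accept
'a' @ 6: {}  — no active states
rest 'ad' ignored (set empty)
end set {} — state 1 not in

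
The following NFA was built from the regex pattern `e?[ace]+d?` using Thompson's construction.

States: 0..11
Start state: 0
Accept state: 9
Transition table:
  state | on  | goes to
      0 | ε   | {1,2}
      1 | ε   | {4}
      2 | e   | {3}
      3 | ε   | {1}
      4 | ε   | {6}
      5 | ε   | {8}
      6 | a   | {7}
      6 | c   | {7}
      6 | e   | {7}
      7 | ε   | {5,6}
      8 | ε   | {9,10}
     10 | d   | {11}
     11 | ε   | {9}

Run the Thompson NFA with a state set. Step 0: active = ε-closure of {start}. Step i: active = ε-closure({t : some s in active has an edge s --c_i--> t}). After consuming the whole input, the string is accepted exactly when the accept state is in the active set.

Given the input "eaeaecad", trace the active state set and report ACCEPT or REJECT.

initial (ε-close {0}): {0,1,2,4,6}
'e' @ 1: {1,3,4,5,6,7,8,9,10}  (accept∈set)
'a' @ 2: {5,6,7,8,9,10}  (accept∈set)
'e' @ 3: {5,6,7,8,9,10}  (accept∈set)
'a' @ 4: {5,6,7,8,9,10}  (accept∈set)
'e' @ 5: {5,6,7,8,9,10}  (accept∈set)
'c' @ 6: {5,6,7,8,9,10}  (accept∈set)
'a' @ 7: {5,6,7,8,9,10}  (accept∈set)
'd' @ 8: {9,11}  (accept∈set)
end set {9,11} — state 9 in

Answer: ACCEPT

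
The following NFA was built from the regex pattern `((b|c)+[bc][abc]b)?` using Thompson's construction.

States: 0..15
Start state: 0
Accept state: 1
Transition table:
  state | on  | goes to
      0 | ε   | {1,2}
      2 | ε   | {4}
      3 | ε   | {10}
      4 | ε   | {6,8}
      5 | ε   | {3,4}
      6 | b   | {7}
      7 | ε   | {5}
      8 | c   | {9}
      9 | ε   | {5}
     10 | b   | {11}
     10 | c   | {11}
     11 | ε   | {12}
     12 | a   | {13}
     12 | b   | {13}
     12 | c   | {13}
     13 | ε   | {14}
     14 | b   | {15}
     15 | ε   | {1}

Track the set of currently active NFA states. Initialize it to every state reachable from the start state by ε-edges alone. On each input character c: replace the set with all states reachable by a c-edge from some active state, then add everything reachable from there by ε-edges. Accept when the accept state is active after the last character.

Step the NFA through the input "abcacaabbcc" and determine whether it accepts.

initial (ε-close {0}): {0,1,2,4,6,8}
'a' @ 1: {}  — no active states
rest 'bcacaabbcc' ignored (set empty)
after full input: {}  (accept=1 not in)

Answer: REJECT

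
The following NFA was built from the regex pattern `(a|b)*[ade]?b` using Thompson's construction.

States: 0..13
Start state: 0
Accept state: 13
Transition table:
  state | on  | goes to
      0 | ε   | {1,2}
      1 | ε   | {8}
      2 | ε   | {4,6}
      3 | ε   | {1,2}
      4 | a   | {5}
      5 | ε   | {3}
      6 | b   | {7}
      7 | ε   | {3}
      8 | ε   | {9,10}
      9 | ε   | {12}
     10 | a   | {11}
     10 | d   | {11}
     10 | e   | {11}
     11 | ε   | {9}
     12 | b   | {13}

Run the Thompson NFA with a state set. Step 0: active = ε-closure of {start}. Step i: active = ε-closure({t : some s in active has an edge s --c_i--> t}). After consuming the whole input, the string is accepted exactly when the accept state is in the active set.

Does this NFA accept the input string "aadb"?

Answer: ACCEPT

Steps:
start: ε-closure({0}) = {0,1,2,4,6,8,9,10,12}
'a' @ 1: {1,2,3,4,5,6,8,9,10,11,12}
'a' @ 2: {1,2,3,4,5,6,8,9,10,11,12}
'd' @ 3: {9,11,12}
'b' @ 4: {13}  (accept∈set)
after full input: {13}  (accept=13 in)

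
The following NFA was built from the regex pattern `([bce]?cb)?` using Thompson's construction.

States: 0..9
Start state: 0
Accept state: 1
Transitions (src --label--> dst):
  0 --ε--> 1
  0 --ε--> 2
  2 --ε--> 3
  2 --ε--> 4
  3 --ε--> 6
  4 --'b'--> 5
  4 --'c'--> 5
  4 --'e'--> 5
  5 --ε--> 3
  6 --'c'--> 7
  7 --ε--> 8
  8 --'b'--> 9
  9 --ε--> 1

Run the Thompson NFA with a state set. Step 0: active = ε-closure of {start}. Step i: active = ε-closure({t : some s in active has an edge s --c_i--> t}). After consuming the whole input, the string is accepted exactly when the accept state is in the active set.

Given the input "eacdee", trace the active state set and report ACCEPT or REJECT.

initial (ε-close {0}): {0,1,2,3,4,6}
'e' @ 1: {3,5,6}
'a' @ 2: {}  — dead — no transitions
rest 'cdee' ignored (set empty)
final: {}; accept 1 not in set

Answer: REJECT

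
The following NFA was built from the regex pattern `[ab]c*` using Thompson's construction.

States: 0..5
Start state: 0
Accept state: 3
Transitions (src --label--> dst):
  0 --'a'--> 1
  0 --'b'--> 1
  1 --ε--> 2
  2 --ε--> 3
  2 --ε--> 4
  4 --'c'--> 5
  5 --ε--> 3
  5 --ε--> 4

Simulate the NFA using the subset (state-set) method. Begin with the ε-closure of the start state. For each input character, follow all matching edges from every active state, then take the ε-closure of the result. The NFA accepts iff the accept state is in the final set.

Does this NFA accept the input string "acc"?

Answer: ACCEPT

Derivation:
start: ε-closure({0}) = {0}
'a' @ 1: {1,2,3,4}  ✓accept
'c' @ 2: {3,4,5}  ✓accept
'c' @ 3: {3,4,5}  ✓accept
final: {3,4,5}; accept 3 in set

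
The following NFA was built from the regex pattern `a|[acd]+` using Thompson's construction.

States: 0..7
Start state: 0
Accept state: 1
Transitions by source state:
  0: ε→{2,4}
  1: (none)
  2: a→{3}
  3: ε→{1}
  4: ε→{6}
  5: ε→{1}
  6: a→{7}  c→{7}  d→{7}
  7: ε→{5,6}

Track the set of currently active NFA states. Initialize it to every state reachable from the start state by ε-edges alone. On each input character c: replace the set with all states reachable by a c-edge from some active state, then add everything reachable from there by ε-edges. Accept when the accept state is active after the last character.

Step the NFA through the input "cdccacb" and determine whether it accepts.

Answer: REJECT

Derivation:
S₀ = ε-closure({0}) = {0,2,4,6}
'c' @ 1: {1,5,6,7}  ✓accept
'd' @ 2: {1,5,6,7}  ✓accept
'c' @ 3: {1,5,6,7}  ✓accept
'c' @ 4: {1,5,6,7}  ✓accept
'a' @ 5: {1,5,6,7}  ✓accept
'c' @ 6: {1,5,6,7}  ✓accept
'b' @ 7: {}  — no active states
final: {}; accept 1 not in set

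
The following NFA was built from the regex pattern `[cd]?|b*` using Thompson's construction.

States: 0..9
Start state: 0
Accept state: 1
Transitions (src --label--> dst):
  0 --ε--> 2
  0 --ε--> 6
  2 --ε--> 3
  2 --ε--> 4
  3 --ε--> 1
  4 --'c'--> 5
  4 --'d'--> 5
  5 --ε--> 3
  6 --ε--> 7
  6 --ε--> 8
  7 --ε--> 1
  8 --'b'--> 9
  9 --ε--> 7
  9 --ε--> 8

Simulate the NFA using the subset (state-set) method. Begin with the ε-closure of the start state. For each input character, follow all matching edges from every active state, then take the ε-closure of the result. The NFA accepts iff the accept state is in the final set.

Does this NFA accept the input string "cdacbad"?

Answer: REJECT

Trace:
start: ε-closure({0}) = {0,1,2,3,4,6,7,8}
'c' @ 1: {1,3,5}  ✓accept
'd' @ 2: {}  — dead — no transitions
rest 'acbad' ignored (set empty)
after full input: {}  (accept=1 not in)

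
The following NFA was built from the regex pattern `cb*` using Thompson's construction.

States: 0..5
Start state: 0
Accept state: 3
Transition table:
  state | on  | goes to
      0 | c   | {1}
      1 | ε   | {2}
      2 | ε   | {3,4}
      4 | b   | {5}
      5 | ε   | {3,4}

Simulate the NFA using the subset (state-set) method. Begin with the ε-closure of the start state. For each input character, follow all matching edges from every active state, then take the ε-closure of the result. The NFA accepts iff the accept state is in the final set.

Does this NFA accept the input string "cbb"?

Answer: ACCEPT

Derivation:
start: ε-closure({0}) = {0}
'c' @ 1: {1,2,3,4}  [accepting]
'b' @ 2: {3,4,5}  [accepting]
'b' @ 3: {3,4,5}  [accepting]
final: {3,4,5}; accept 3 in set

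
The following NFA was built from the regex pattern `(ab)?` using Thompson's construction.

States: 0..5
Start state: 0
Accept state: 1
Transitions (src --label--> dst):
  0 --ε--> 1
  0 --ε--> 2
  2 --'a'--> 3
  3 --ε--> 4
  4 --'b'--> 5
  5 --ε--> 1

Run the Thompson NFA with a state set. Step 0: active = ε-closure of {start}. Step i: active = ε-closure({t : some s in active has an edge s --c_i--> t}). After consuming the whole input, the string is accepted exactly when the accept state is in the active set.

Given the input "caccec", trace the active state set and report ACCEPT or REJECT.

start: ε-closure({0}) = {0,1,2}
'c' @ 1: {}  — no active states
rest 'accec' ignored (set empty)
final: {}; accept 1 not in set

Answer: REJECT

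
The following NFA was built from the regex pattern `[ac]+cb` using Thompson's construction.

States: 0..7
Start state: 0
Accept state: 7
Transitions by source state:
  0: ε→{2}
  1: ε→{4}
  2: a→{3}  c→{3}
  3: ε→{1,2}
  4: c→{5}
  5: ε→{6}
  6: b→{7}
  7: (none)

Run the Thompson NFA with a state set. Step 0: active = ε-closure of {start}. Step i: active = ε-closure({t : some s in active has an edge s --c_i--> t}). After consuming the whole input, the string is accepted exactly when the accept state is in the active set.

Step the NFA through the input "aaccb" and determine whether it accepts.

Answer: ACCEPT

Steps:
S₀ = ε-closure({0}) = {0,2}
'a' @ 1: {1,2,3,4}
'a' @ 2: {1,2,3,4}
'c' @ 3: {1,2,3,4,5,6}
'c' @ 4: {1,2,3,4,5,6}
'b' @ 5: {7}  [accepting]
final: {7}; accept 7 in set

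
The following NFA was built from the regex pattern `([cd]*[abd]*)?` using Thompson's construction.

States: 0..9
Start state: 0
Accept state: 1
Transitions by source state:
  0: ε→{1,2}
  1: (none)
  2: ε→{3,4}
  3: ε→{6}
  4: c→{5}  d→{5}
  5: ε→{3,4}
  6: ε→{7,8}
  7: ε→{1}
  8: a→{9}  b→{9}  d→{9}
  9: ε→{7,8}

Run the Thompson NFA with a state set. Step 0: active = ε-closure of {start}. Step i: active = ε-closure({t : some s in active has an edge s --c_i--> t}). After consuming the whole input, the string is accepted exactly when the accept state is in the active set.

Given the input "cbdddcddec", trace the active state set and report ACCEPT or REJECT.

start: ε-closure({0}) = {0,1,2,3,4,6,7,8}
'c' @ 1: {1,3,4,5,6,7,8}  (accept∈set)
'b' @ 2: {1,7,8,9}  (accept∈set)
'd' @ 3: {1,7,8,9}  (accept∈set)
'd' @ 4: {1,7,8,9}  (accept∈set)
'd' @ 5: {1,7,8,9}  (accept∈set)
'c' @ 6: {}  — state set empty
rest 'ddec' ignored (set empty)
final: {}; accept 1 not in set

Answer: REJECT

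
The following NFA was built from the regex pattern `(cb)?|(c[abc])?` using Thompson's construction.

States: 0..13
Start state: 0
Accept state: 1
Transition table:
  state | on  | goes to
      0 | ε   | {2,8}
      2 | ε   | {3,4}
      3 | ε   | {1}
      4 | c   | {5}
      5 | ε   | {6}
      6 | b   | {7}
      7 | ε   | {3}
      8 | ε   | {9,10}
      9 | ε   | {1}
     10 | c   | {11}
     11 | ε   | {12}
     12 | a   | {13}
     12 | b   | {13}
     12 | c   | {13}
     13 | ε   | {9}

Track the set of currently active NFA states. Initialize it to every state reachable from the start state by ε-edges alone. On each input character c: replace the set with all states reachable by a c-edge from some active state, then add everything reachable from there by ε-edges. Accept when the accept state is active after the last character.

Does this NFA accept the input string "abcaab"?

S₀ = ε-closure({0}) = {0,1,2,3,4,8,9,10}
'a' @ 1: {}  — dead — no transitions
rest 'bcaab' ignored (set empty)
final: {}; accept 1 not in set

Answer: REJECT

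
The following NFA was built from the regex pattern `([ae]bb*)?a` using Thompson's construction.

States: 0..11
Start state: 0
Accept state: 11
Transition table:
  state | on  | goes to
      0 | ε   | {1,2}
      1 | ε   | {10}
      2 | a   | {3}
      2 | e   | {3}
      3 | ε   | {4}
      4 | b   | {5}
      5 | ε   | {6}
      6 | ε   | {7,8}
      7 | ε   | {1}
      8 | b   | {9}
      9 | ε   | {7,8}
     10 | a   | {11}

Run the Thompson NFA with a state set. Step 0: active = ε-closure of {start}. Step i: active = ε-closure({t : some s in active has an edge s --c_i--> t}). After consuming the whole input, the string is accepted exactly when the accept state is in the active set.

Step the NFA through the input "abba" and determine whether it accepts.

initial (ε-close {0}): {0,1,2,10}
'a' @ 1: {3,4,11}  [accepting]
'b' @ 2: {1,5,6,7,8,10}
'b' @ 3: {1,7,8,9,10}
'a' @ 4: {11}  [accepting]
final: {11}; accept 11 in set

Answer: ACCEPT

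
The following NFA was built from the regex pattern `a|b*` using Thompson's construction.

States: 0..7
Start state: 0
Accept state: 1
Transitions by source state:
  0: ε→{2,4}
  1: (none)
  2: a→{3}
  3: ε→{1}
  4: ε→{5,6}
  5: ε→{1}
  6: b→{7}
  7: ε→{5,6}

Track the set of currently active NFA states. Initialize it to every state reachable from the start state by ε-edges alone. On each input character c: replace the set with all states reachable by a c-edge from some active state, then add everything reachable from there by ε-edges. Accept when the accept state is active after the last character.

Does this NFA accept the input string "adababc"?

Answer: REJECT

Trace:
initial (ε-close {0}): {0,1,2,4,5,6}
'a' @ 1: {1,3}  (accept∈set)
'd' @ 2: {}  — state set empty
rest 'ababc' ignored (set empty)
final: {}; accept 1 not in set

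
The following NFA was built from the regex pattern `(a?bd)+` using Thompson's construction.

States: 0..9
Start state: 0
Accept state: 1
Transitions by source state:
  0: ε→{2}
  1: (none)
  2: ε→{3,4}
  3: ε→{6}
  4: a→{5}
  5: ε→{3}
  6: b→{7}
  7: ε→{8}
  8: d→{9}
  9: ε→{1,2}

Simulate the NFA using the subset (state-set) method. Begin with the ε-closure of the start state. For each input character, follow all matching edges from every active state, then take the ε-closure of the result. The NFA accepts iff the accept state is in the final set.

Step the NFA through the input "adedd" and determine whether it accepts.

Answer: REJECT

Trace:
S₀ = ε-closure({0}) = {0,2,3,4,6}
'a' @ 1: {3,5,6}
'd' @ 2: {}  — state set empty
rest 'edd' ignored (set empty)
end set {} — state 1 not in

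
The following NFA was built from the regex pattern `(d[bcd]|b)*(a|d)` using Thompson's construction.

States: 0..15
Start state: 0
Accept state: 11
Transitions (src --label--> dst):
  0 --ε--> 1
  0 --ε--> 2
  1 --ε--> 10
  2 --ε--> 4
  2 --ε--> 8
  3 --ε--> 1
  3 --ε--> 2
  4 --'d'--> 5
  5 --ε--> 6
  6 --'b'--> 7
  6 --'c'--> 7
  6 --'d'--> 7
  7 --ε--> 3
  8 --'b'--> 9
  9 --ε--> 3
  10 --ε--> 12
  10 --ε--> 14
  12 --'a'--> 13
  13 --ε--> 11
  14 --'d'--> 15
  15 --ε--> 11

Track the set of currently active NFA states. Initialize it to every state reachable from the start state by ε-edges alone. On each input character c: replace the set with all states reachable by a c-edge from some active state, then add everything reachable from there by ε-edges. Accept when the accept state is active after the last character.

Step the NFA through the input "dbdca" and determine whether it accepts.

Answer: ACCEPT

Trace:
S₀ = ε-closure({0}) = {0,1,2,4,8,10,12,14}
'd' @ 1: {5,6,11,15}  [accepting]
'b' @ 2: {1,2,3,4,7,8,10,12,14}
'd' @ 3: {5,6,11,15}  [accepting]
'c' @ 4: {1,2,3,4,7,8,10,12,14}
'a' @ 5: {11,13}  [accepting]
final: {11,13}; accept 11 in set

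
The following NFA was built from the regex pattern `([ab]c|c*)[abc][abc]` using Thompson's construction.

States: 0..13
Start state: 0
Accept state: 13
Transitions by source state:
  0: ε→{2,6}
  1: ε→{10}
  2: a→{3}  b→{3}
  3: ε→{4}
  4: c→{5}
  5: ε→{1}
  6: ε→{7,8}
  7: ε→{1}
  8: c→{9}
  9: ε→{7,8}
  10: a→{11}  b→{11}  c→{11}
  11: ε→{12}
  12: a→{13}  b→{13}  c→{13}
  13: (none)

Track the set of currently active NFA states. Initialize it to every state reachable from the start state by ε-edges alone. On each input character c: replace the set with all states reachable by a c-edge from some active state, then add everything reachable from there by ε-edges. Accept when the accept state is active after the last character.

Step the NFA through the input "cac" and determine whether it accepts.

initial (ε-close {0}): {0,1,2,6,7,8,10}
'c' @ 1: {1,7,8,9,10,11,12}
'a' @ 2: {11,12,13}  (accept∈set)
'c' @ 3: {13}  (accept∈set)
after full input: {13}  (accept=13 in)

Answer: ACCEPT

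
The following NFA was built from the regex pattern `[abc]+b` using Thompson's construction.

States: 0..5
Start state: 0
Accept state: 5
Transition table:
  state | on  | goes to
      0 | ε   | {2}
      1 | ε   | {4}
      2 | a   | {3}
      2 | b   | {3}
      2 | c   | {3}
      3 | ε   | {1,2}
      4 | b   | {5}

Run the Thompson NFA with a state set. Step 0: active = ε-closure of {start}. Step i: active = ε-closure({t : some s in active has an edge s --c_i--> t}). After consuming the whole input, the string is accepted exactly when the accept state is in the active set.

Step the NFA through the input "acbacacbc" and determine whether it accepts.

S₀ = ε-closure({0}) = {0,2}
'a' @ 1: {1,2,3,4}
'c' @ 2: {1,2,3,4}
'b' @ 3: {1,2,3,4,5}  [accepting]
'a' @ 4: {1,2,3,4}
'c' @ 5: {1,2,3,4}
'a' @ 6: {1,2,3,4}
'c' @ 7: {1,2,3,4}
'b' @ 8: {1,2,3,4,5}  [accepting]
'c' @ 9: {1,2,3,4}
final: {1,2,3,4}; accept 5 not in set

Answer: REJECT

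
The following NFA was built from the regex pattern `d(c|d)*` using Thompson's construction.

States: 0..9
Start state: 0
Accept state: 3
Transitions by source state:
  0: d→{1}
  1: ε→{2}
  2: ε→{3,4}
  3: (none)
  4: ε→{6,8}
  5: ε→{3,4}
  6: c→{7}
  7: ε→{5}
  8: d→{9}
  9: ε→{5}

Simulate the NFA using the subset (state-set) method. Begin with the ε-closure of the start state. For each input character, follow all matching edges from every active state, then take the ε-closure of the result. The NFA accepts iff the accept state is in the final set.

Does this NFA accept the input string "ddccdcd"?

Answer: ACCEPT

Steps:
start: ε-closure({0}) = {0}
'd' @ 1: {1,2,3,4,6,8}  [accepting]
'd' @ 2: {3,4,5,6,8,9}  [accepting]
'c' @ 3: {3,4,5,6,7,8}  [accepting]
'c' @ 4: {3,4,5,6,7,8}  [accepting]
'd' @ 5: {3,4,5,6,8,9}  [accepting]
'c' @ 6: {3,4,5,6,7,8}  [accepting]
'd' @ 7: {3,4,5,6,8,9}  [accepting]
after full input: {3,4,5,6,8,9}  (accept=3 in)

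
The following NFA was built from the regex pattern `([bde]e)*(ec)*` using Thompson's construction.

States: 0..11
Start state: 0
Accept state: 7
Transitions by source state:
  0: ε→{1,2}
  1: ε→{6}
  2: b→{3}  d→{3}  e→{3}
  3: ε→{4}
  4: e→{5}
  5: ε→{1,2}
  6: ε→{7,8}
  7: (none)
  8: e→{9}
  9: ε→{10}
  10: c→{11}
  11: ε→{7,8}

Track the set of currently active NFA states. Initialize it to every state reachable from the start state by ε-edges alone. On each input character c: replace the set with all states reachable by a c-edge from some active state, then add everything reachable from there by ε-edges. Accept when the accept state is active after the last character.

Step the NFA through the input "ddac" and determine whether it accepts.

initial (ε-close {0}): {0,1,2,6,7,8}
'd' @ 1: {3,4}
'd' @ 2: {}  — state set empty
rest 'ac' ignored (set empty)
after full input: {}  (accept=7 not in)

Answer: REJECT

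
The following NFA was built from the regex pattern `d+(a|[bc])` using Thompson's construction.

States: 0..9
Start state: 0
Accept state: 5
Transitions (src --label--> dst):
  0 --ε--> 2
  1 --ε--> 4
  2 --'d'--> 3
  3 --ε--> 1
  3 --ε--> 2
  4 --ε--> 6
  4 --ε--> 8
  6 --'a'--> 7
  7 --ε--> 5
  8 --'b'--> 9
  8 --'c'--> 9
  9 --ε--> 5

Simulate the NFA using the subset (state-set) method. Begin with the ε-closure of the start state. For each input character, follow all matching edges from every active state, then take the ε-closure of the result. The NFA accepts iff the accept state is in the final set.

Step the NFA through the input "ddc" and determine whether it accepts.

Answer: ACCEPT

Trace:
S₀ = ε-closure({0}) = {0,2}
'd' @ 1: {1,2,3,4,6,8}
'd' @ 2: {1,2,3,4,6,8}
'c' @ 3: {5,9}  ✓accept
end set {5,9} — state 5 in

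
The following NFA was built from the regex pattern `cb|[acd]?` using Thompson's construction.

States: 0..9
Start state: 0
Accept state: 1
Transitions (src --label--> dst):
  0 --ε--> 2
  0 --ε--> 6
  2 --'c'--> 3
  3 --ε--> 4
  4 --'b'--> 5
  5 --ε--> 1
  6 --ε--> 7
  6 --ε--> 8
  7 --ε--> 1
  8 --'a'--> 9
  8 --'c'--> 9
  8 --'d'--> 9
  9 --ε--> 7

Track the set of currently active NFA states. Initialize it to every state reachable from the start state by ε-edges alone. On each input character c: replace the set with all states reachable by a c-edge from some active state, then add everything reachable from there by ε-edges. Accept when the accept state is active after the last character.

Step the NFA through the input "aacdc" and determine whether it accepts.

Answer: REJECT

Trace:
S₀ = ε-closure({0}) = {0,1,2,6,7,8}
'a' @ 1: {1,7,9}  ✓accept
'a' @ 2: {}  — state set empty
rest 'cdc' ignored (set empty)
after full input: {}  (accept=1 not in)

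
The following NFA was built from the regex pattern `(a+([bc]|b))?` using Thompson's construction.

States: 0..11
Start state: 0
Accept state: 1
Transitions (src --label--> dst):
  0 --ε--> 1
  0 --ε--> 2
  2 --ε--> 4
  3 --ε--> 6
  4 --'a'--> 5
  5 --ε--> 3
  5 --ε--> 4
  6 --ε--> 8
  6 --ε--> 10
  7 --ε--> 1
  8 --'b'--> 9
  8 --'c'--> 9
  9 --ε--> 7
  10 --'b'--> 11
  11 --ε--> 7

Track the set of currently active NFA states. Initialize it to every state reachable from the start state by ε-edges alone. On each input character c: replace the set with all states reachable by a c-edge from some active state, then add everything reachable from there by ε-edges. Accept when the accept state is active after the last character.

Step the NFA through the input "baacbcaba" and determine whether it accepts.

Answer: REJECT

Derivation:
start: ε-closure({0}) = {0,1,2,4}
'b' @ 1: {}  — no active states
rest 'aacbcaba' ignored (set empty)
final: {}; accept 1 not in set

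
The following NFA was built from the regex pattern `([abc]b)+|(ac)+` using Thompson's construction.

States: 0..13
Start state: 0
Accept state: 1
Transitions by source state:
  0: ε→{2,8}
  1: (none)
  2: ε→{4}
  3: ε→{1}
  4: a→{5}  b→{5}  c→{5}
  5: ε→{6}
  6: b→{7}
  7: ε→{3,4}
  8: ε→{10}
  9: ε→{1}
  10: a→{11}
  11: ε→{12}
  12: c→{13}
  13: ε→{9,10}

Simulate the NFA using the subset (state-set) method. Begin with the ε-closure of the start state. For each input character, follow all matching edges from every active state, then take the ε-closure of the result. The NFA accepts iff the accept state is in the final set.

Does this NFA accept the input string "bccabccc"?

initial (ε-close {0}): {0,2,4,8,10}
'b' @ 1: {5,6}
'c' @ 2: {}  — dead — no transitions
rest 'cabccc' ignored (set empty)
after full input: {}  (accept=1 not in)

Answer: REJECT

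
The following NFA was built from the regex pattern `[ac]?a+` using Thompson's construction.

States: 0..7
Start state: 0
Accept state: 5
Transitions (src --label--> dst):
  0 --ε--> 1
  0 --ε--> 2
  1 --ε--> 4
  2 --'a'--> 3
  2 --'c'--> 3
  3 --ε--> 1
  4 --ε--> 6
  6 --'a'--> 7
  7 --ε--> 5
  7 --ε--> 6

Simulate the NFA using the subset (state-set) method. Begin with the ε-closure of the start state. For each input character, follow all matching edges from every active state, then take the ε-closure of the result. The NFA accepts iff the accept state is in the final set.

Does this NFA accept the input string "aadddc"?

start: ε-closure({0}) = {0,1,2,4,6}
'a' @ 1: {1,3,4,5,6,7}  [accepting]
'a' @ 2: {5,6,7}  [accepting]
'd' @ 3: {}  — no active states
rest 'ddc' ignored (set empty)
final: {}; accept 5 not in set

Answer: REJECT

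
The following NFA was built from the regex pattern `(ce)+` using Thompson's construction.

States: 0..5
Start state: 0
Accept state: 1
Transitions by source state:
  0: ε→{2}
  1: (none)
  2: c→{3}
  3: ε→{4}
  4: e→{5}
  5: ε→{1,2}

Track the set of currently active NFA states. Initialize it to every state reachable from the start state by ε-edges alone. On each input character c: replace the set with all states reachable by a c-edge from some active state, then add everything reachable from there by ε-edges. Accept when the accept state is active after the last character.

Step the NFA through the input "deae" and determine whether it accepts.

Answer: REJECT

Trace:
initial (ε-close {0}): {0,2}
'd' @ 1: {}  — no active states
rest 'eae' ignored (set empty)
end set {} — state 1 not in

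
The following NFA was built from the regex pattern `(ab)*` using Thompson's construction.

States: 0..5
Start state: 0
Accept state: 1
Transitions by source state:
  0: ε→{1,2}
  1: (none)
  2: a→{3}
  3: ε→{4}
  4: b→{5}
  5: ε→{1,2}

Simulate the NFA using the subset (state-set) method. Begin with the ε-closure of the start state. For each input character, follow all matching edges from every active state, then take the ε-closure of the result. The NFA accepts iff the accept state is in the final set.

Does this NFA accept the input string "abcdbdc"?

Answer: REJECT

Trace:
S₀ = ε-closure({0}) = {0,1,2}
'a' @ 1: {3,4}
'b' @ 2: {1,2,5}  (accept∈set)
'c' @ 3: {}  — state set empty
rest 'dbdc' ignored (set empty)
end set {} — state 1 not in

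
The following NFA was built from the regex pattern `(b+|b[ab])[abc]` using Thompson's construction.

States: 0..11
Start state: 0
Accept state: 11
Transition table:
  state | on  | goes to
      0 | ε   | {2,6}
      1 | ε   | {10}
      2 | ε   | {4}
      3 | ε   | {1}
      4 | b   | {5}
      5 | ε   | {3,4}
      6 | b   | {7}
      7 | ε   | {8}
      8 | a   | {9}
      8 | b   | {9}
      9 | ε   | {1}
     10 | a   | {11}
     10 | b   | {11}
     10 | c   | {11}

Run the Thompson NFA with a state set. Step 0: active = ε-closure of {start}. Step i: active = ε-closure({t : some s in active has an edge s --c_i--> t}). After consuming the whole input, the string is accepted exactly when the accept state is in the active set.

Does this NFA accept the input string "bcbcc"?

initial (ε-close {0}): {0,2,4,6}
'b' @ 1: {1,3,4,5,7,8,10}
'c' @ 2: {11}  [accepting]
'b' @ 3: {}  — no active states
rest 'cc' ignored (set empty)
end set {} — state 11 not in

Answer: REJECT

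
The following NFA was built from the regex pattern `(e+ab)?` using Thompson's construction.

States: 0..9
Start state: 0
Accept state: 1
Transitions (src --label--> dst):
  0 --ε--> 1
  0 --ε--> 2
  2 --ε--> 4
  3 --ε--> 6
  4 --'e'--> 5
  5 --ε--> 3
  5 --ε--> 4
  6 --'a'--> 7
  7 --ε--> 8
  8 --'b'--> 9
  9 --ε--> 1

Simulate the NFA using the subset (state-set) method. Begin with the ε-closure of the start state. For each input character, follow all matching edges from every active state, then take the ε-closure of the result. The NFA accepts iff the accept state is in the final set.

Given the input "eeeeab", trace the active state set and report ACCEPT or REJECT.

Answer: ACCEPT

Trace:
S₀ = ε-closure({0}) = {0,1,2,4}
'e' @ 1: {3,4,5,6}
'e' @ 2: {3,4,5,6}
'e' @ 3: {3,4,5,6}
'e' @ 4: {3,4,5,6}
'a' @ 5: {7,8}
'b' @ 6: {1,9}  ✓accept
after full input: {1,9}  (accept=1 in)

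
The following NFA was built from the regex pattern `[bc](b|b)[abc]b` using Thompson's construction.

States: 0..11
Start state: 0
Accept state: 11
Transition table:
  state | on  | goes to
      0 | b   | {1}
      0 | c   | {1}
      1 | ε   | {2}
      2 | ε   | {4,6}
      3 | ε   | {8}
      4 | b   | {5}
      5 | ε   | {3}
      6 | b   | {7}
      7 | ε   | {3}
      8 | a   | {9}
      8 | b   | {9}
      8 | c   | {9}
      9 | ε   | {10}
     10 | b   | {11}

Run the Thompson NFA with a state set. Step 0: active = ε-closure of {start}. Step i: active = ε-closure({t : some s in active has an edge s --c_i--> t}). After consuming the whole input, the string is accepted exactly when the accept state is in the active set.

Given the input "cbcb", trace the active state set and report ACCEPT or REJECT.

initial (ε-close {0}): {0}
'c' @ 1: {1,2,4,6}
'b' @ 2: {3,5,7,8}
'c' @ 3: {9,10}
'b' @ 4: {11}  [accepting]
end set {11} — state 11 in

Answer: ACCEPT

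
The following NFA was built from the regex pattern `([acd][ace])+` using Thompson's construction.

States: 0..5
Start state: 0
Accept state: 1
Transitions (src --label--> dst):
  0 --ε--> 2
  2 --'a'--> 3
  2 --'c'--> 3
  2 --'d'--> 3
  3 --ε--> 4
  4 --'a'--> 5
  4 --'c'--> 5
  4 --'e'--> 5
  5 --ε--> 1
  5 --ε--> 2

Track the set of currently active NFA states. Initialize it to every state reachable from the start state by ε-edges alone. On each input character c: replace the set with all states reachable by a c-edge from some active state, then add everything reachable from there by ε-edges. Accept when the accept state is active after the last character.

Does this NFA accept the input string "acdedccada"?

Answer: ACCEPT

Trace:
initial (ε-close {0}): {0,2}
'a' @ 1: {3,4}
'c' @ 2: {1,2,5}  [accepting]
'd' @ 3: {3,4}
'e' @ 4: {1,2,5}  [accepting]
'd' @ 5: {3,4}
'c' @ 6: {1,2,5}  [accepting]
'c' @ 7: {3,4}
'a' @ 8: {1,2,5}  [accepting]
'd' @ 9: {3,4}
'a' @ 10: {1,2,5}  [accepting]
end set {1,2,5} — state 1 in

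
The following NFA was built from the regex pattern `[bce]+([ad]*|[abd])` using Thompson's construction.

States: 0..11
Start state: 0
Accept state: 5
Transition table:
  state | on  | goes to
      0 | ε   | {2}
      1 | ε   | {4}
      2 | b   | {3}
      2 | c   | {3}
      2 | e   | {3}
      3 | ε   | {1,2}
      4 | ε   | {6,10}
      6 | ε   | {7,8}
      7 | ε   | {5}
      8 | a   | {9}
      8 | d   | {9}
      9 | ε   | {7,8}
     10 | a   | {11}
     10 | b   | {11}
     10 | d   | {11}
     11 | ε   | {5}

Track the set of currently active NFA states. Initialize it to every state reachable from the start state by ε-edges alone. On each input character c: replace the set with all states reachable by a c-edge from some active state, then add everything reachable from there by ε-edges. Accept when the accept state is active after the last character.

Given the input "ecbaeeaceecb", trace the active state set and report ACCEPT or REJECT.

Answer: REJECT

Trace:
S₀ = ε-closure({0}) = {0,2}
'e' @ 1: {1,2,3,4,5,6,7,8,10}  (accept∈set)
'c' @ 2: {1,2,3,4,5,6,7,8,10}  (accept∈set)
'b' @ 3: {1,2,3,4,5,6,7,8,10,11}  (accept∈set)
'a' @ 4: {5,7,8,9,11}  (accept∈set)
'e' @ 5: {}  — no active states
rest 'eaceecb' ignored (set empty)
final: {}; accept 5 not in set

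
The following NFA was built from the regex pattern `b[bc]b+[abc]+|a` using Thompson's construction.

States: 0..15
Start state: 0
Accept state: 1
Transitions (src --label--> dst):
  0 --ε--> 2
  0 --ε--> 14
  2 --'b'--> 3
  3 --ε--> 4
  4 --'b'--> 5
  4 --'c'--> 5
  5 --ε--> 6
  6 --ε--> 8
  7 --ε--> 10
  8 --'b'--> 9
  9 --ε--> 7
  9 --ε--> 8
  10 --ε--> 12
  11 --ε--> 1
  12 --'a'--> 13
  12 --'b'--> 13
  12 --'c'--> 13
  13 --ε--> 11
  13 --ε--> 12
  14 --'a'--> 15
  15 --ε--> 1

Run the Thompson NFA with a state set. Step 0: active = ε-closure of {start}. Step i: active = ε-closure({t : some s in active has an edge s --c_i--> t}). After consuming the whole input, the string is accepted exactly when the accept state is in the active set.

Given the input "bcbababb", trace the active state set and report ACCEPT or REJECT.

S₀ = ε-closure({0}) = {0,2,14}
'b' @ 1: {3,4}
'c' @ 2: {5,6,8}
'b' @ 3: {7,8,9,10,12}
'a' @ 4: {1,11,12,13}  ✓accept
'b' @ 5: {1,11,12,13}  ✓accept
'a' @ 6: {1,11,12,13}  ✓accept
'b' @ 7: {1,11,12,13}  ✓accept
'b' @ 8: {1,11,12,13}  ✓accept
end set {1,11,12,13} — state 1 in

Answer: ACCEPT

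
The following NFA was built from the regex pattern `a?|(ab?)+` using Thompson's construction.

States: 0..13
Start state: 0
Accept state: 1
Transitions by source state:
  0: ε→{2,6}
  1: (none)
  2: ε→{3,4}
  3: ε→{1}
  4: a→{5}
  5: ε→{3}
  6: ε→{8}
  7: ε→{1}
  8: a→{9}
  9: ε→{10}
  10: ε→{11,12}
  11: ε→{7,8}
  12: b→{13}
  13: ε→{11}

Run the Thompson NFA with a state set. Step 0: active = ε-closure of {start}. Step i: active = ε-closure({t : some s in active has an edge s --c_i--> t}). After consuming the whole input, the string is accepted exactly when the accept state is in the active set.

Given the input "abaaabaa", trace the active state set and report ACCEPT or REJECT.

S₀ = ε-closure({0}) = {0,1,2,3,4,6,8}
'a' @ 1: {1,3,5,7,8,9,10,11,12}  (accept∈set)
'b' @ 2: {1,7,8,11,13}  (accept∈set)
'a' @ 3: {1,7,8,9,10,11,12}  (accept∈set)
'a' @ 4: {1,7,8,9,10,11,12}  (accept∈set)
'a' @ 5: {1,7,8,9,10,11,12}  (accept∈set)
'b' @ 6: {1,7,8,11,13}  (accept∈set)
'a' @ 7: {1,7,8,9,10,11,12}  (accept∈set)
'a' @ 8: {1,7,8,9,10,11,12}  (accept∈set)
end set {1,7,8,9,10,11,12} — state 1 in

Answer: ACCEPT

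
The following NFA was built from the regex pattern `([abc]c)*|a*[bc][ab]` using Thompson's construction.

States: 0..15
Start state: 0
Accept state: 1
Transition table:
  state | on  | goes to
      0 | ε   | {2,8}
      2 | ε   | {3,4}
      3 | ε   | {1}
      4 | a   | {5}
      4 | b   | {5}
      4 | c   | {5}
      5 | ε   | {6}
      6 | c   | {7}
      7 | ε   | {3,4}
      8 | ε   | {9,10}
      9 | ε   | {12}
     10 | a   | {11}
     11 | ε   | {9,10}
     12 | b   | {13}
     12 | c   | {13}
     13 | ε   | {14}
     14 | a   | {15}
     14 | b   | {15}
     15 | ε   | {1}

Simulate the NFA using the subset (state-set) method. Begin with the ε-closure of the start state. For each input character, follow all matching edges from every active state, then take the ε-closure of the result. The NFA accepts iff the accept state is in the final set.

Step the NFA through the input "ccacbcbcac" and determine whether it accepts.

Answer: ACCEPT

Derivation:
start: ε-closure({0}) = {0,1,2,3,4,8,9,10,12}
'c' @ 1: {5,6,13,14}
'c' @ 2: {1,3,4,7}  [accepting]
'a' @ 3: {5,6}
'c' @ 4: {1,3,4,7}  [accepting]
'b' @ 5: {5,6}
'c' @ 6: {1,3,4,7}  [accepting]
'b' @ 7: {5,6}
'c' @ 8: {1,3,4,7}  [accepting]
'a' @ 9: {5,6}
'c' @ 10: {1,3,4,7}  [accepting]
after full input: {1,3,4,7}  (accept=1 in)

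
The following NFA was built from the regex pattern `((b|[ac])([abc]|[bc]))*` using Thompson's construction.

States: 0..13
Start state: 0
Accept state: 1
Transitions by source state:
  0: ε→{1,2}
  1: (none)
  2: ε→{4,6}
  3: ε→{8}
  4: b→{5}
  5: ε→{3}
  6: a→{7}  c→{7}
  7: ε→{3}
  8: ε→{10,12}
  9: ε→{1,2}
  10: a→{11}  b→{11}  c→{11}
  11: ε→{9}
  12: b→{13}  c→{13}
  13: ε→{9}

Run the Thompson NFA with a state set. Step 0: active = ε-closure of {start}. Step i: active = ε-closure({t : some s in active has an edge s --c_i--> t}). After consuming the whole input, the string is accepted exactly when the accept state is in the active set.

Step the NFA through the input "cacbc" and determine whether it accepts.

Answer: REJECT

Steps:
start: ε-closure({0}) = {0,1,2,4,6}
'c' @ 1: {3,7,8,10,12}
'a' @ 2: {1,2,4,6,9,11}  ✓accept
'c' @ 3: {3,7,8,10,12}
'b' @ 4: {1,2,4,6,9,11,13}  ✓accept
'c' @ 5: {3,7,8,10,12}
end set {3,7,8,10,12} — state 1 not in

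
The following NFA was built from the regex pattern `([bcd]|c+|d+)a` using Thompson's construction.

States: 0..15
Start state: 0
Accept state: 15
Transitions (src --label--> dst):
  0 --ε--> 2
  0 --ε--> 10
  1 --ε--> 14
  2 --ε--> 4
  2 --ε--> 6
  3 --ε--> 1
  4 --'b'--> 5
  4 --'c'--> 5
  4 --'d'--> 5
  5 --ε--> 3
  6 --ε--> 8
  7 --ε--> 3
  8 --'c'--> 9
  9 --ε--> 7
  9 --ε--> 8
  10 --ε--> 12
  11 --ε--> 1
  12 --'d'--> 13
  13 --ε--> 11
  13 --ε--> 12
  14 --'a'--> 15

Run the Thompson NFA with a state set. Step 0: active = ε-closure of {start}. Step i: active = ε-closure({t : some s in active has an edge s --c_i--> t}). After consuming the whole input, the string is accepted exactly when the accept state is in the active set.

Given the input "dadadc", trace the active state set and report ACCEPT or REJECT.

initial (ε-close {0}): {0,2,4,6,8,10,12}
'd' @ 1: {1,3,5,11,12,13,14}
'a' @ 2: {15}  ✓accept
'd' @ 3: {}  — no active states
rest 'adc' ignored (set empty)
final: {}; accept 15 not in set

Answer: REJECT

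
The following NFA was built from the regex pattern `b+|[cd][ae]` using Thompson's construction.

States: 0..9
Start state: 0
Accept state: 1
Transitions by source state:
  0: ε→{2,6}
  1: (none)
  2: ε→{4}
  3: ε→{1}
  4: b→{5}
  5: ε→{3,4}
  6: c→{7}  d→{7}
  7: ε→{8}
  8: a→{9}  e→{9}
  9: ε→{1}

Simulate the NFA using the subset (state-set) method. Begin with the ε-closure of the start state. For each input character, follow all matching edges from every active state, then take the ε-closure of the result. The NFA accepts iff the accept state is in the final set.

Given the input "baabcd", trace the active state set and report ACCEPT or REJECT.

Answer: REJECT

Derivation:
S₀ = ε-closure({0}) = {0,2,4,6}
'b' @ 1: {1,3,4,5}  [accepting]
'a' @ 2: {}  — dead — no transitions
rest 'abcd' ignored (set empty)
end set {} — state 1 not in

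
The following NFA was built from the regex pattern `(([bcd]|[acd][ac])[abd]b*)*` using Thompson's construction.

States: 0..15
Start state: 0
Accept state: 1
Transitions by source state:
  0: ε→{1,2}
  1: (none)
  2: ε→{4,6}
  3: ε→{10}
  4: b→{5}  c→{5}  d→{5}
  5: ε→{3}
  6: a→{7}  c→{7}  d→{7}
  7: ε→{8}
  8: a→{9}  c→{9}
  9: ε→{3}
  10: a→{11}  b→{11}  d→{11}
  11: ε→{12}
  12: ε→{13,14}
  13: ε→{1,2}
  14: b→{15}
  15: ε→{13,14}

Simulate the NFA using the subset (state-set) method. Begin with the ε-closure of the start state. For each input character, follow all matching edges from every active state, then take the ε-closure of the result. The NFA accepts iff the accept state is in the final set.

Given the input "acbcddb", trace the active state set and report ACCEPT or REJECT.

S₀ = ε-closure({0}) = {0,1,2,4,6}
'a' @ 1: {7,8}
'c' @ 2: {3,9,10}
'b' @ 3: {1,2,4,6,11,12,13,14}  (accept∈set)
'c' @ 4: {3,5,7,8,10}
'd' @ 5: {1,2,4,6,11,12,13,14}  (accept∈set)
'd' @ 6: {3,5,7,8,10}
'b' @ 7: {1,2,4,6,11,12,13,14}  (accept∈set)
end set {1,2,4,6,11,12,13,14} — state 1 in

Answer: ACCEPT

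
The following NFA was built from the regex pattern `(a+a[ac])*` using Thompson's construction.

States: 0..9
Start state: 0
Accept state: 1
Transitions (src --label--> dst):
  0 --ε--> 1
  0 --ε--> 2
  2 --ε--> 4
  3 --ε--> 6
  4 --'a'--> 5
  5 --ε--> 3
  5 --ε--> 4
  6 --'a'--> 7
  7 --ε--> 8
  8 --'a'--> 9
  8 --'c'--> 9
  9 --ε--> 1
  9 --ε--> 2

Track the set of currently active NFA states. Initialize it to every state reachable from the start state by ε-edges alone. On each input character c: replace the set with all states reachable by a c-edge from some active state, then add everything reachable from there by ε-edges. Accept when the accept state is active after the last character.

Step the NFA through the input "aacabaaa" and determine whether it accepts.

S₀ = ε-closure({0}) = {0,1,2,4}
'a' @ 1: {3,4,5,6}
'a' @ 2: {3,4,5,6,7,8}
'c' @ 3: {1,2,4,9}  [accepting]
'a' @ 4: {3,4,5,6}
'b' @ 5: {}  — state set empty
rest 'aaa' ignored (set empty)
after full input: {}  (accept=1 not in)

Answer: REJECT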